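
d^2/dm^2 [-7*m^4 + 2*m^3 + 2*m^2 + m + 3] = -84*m^2 + 12*m + 4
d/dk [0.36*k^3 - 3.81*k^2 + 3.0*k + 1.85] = 1.08*k^2 - 7.62*k + 3.0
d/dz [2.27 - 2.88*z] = -2.88000000000000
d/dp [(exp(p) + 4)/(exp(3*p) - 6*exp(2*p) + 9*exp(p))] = 2*(-exp(2*p) - 6*exp(p) + 6)*exp(-p)/(exp(3*p) - 9*exp(2*p) + 27*exp(p) - 27)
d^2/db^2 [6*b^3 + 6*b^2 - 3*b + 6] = 36*b + 12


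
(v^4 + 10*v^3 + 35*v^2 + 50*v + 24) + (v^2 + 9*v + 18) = v^4 + 10*v^3 + 36*v^2 + 59*v + 42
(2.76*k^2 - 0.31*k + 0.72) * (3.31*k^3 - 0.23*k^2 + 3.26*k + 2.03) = 9.1356*k^5 - 1.6609*k^4 + 11.4521*k^3 + 4.4266*k^2 + 1.7179*k + 1.4616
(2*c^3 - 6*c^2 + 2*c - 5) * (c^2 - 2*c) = 2*c^5 - 10*c^4 + 14*c^3 - 9*c^2 + 10*c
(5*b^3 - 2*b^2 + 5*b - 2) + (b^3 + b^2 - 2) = 6*b^3 - b^2 + 5*b - 4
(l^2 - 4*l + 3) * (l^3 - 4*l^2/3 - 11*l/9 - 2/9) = l^5 - 16*l^4/3 + 64*l^3/9 + 2*l^2/3 - 25*l/9 - 2/3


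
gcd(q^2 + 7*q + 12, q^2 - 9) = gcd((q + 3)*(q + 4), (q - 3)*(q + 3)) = q + 3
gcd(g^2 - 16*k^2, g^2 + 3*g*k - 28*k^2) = g - 4*k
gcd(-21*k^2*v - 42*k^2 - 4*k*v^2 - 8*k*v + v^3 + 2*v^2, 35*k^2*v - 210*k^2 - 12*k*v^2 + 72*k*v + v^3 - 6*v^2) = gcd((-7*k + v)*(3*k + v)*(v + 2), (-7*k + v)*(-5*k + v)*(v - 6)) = -7*k + v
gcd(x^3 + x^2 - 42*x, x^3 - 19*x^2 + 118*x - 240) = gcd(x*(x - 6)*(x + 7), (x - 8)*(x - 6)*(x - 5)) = x - 6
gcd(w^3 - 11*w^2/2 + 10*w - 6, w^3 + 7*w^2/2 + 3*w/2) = 1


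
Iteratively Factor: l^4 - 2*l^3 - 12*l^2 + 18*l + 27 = (l + 3)*(l^3 - 5*l^2 + 3*l + 9) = (l - 3)*(l + 3)*(l^2 - 2*l - 3) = (l - 3)^2*(l + 3)*(l + 1)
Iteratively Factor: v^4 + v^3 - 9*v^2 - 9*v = (v + 1)*(v^3 - 9*v) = (v - 3)*(v + 1)*(v^2 + 3*v) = (v - 3)*(v + 1)*(v + 3)*(v)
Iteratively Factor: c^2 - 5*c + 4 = (c - 4)*(c - 1)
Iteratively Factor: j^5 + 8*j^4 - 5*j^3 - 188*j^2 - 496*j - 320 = (j - 5)*(j^4 + 13*j^3 + 60*j^2 + 112*j + 64) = (j - 5)*(j + 4)*(j^3 + 9*j^2 + 24*j + 16) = (j - 5)*(j + 4)^2*(j^2 + 5*j + 4) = (j - 5)*(j + 4)^3*(j + 1)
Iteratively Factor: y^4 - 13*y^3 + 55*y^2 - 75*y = (y)*(y^3 - 13*y^2 + 55*y - 75) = y*(y - 5)*(y^2 - 8*y + 15) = y*(y - 5)^2*(y - 3)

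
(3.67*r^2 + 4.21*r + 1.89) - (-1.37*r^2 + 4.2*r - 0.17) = 5.04*r^2 + 0.00999999999999979*r + 2.06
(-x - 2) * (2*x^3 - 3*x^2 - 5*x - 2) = -2*x^4 - x^3 + 11*x^2 + 12*x + 4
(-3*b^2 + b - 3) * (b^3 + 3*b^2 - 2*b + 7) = -3*b^5 - 8*b^4 + 6*b^3 - 32*b^2 + 13*b - 21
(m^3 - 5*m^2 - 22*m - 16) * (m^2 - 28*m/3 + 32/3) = m^5 - 43*m^4/3 + 106*m^3/3 + 136*m^2 - 256*m/3 - 512/3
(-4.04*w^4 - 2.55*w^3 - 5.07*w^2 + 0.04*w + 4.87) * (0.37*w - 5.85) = -1.4948*w^5 + 22.6905*w^4 + 13.0416*w^3 + 29.6743*w^2 + 1.5679*w - 28.4895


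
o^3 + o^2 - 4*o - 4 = (o - 2)*(o + 1)*(o + 2)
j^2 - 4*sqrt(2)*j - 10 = (j - 5*sqrt(2))*(j + sqrt(2))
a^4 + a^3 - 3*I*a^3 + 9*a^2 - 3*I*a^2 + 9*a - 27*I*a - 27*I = (a + 1)*(a - 3*I)^2*(a + 3*I)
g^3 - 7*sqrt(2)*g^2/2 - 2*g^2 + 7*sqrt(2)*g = g*(g - 2)*(g - 7*sqrt(2)/2)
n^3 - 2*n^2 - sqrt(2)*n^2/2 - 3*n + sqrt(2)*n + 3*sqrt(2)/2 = (n - 3)*(n + 1)*(n - sqrt(2)/2)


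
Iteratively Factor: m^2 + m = (m)*(m + 1)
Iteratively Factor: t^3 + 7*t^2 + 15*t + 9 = (t + 3)*(t^2 + 4*t + 3) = (t + 1)*(t + 3)*(t + 3)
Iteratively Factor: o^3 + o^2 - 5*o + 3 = (o - 1)*(o^2 + 2*o - 3) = (o - 1)^2*(o + 3)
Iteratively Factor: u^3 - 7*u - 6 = (u + 2)*(u^2 - 2*u - 3) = (u - 3)*(u + 2)*(u + 1)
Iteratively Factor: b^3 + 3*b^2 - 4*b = (b - 1)*(b^2 + 4*b) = b*(b - 1)*(b + 4)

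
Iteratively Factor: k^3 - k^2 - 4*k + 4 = (k - 1)*(k^2 - 4) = (k - 1)*(k + 2)*(k - 2)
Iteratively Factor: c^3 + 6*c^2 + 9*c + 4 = (c + 1)*(c^2 + 5*c + 4) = (c + 1)^2*(c + 4)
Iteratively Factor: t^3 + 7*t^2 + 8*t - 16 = (t + 4)*(t^2 + 3*t - 4) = (t + 4)^2*(t - 1)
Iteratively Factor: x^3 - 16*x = (x - 4)*(x^2 + 4*x) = x*(x - 4)*(x + 4)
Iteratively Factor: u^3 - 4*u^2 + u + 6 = (u - 2)*(u^2 - 2*u - 3) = (u - 2)*(u + 1)*(u - 3)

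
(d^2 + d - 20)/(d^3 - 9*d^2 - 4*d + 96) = (d + 5)/(d^2 - 5*d - 24)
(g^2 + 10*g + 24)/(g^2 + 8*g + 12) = (g + 4)/(g + 2)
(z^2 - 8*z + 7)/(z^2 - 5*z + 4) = (z - 7)/(z - 4)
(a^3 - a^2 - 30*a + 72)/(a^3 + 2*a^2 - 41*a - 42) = (a^3 - a^2 - 30*a + 72)/(a^3 + 2*a^2 - 41*a - 42)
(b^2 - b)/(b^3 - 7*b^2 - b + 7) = b/(b^2 - 6*b - 7)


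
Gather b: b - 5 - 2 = b - 7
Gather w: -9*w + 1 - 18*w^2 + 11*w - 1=-18*w^2 + 2*w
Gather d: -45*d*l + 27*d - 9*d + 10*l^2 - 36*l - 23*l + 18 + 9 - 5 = d*(18 - 45*l) + 10*l^2 - 59*l + 22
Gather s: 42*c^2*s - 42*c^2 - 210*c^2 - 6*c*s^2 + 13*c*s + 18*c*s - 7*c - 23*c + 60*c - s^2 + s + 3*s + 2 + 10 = -252*c^2 + 30*c + s^2*(-6*c - 1) + s*(42*c^2 + 31*c + 4) + 12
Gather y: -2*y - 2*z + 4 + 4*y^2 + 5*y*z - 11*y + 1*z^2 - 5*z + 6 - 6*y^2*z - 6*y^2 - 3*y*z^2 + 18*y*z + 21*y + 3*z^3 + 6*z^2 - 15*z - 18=y^2*(-6*z - 2) + y*(-3*z^2 + 23*z + 8) + 3*z^3 + 7*z^2 - 22*z - 8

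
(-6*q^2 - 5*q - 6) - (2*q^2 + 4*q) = -8*q^2 - 9*q - 6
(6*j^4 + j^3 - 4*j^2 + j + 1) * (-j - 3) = -6*j^5 - 19*j^4 + j^3 + 11*j^2 - 4*j - 3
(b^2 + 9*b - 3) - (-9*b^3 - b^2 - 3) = 9*b^3 + 2*b^2 + 9*b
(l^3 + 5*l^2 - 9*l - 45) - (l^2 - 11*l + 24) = l^3 + 4*l^2 + 2*l - 69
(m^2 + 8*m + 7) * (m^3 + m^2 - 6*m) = m^5 + 9*m^4 + 9*m^3 - 41*m^2 - 42*m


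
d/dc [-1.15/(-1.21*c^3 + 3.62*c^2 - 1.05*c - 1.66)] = (-4.1745*c^2 + 8.326*c - 1.2075)/(1.21*c^3 - 3.62*c^2 + 1.05*c + 1.66)^2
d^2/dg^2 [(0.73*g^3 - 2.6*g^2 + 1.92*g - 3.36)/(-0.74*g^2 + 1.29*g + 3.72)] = (4.44089209850063e-16*g^5 - 3.587538*g^3 + 32.964552*g^2 - 111.569184*g + 120.06864)/(0.405224*g^6 - 2.119212*g^5 - 2.416914*g^4 + 19.159983*g^3 + 12.149892*g^2 - 53.554608*g - 51.478848)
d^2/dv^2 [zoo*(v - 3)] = 0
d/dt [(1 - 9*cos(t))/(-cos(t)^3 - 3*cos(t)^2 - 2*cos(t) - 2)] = (18*cos(t)^3 + 24*cos(t)^2 - 6*cos(t) - 20)*sin(t)/(cos(t)^3 + 3*cos(t)^2 + 2*cos(t) + 2)^2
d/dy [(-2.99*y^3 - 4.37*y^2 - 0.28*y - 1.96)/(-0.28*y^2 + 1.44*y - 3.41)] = (0.8372*y^4 - 8.6112*y^3 + 24.2165*y^2 + 28.7058*y + 3.7772)/(0.0784*y^4 - 0.8064*y^3 + 3.9832*y^2 - 9.8208*y + 11.6281)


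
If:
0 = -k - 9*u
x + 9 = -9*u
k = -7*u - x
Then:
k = 81/11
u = -9/11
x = -18/11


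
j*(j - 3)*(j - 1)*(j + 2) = j^4 - 2*j^3 - 5*j^2 + 6*j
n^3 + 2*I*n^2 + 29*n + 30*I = (n - 5*I)*(n + I)*(n + 6*I)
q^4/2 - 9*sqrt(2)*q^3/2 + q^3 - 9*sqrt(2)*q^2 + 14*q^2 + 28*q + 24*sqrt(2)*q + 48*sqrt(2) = (q/2 + sqrt(2)/2)*(q + 2)*(q - 6*sqrt(2))*(q - 4*sqrt(2))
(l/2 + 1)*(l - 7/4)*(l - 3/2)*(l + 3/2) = l^4/2 + l^3/8 - 23*l^2/8 - 9*l/32 + 63/16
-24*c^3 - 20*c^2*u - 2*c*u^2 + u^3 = (-6*c + u)*(2*c + u)^2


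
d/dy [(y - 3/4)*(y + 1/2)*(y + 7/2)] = 3*y^2 + 13*y/2 - 5/4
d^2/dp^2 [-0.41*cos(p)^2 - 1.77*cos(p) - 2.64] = 1.77*cos(p) + 0.82*cos(2*p)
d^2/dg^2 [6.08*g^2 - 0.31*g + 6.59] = 12.1600000000000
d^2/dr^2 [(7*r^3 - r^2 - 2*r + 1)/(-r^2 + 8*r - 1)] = 2*(-431*r^3 + 162*r^2 - 3*r - 46)/(r^6 - 24*r^5 + 195*r^4 - 560*r^3 + 195*r^2 - 24*r + 1)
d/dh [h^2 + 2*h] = 2*h + 2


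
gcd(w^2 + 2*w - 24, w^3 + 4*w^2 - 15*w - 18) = w + 6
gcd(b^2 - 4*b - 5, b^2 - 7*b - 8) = b + 1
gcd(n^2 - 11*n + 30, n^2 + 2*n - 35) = n - 5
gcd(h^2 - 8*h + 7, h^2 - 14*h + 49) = h - 7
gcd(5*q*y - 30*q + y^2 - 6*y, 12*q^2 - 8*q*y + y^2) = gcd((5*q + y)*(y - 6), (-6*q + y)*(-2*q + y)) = 1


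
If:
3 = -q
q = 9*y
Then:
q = -3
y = -1/3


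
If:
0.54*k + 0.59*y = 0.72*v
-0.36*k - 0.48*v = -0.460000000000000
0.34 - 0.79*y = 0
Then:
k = 0.40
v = 0.66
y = 0.43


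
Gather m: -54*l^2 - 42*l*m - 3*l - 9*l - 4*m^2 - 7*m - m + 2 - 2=-54*l^2 - 12*l - 4*m^2 + m*(-42*l - 8)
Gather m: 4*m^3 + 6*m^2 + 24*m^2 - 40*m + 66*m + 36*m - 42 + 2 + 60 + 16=4*m^3 + 30*m^2 + 62*m + 36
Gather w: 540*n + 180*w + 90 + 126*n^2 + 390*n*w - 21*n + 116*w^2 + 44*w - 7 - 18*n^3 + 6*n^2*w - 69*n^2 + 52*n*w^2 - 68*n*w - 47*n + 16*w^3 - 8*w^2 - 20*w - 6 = -18*n^3 + 57*n^2 + 472*n + 16*w^3 + w^2*(52*n + 108) + w*(6*n^2 + 322*n + 204) + 77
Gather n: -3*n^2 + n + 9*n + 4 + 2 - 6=-3*n^2 + 10*n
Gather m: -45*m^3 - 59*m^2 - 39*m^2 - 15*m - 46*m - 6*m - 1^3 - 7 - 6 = -45*m^3 - 98*m^2 - 67*m - 14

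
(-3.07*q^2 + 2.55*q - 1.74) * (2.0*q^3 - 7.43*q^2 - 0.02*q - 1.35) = -6.14*q^5 + 27.9101*q^4 - 22.3651*q^3 + 17.0217*q^2 - 3.4077*q + 2.349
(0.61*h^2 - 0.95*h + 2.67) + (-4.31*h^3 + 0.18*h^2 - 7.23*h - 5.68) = -4.31*h^3 + 0.79*h^2 - 8.18*h - 3.01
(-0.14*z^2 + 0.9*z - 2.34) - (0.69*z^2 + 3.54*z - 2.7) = -0.83*z^2 - 2.64*z + 0.36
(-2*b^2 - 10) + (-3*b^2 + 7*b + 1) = -5*b^2 + 7*b - 9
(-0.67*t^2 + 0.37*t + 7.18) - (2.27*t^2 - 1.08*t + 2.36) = -2.94*t^2 + 1.45*t + 4.82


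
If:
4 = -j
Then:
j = -4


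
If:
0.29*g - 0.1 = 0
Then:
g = 0.34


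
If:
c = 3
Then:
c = 3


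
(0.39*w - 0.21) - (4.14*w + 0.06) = -3.75*w - 0.27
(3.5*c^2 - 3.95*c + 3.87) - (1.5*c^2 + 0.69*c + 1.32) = 2.0*c^2 - 4.64*c + 2.55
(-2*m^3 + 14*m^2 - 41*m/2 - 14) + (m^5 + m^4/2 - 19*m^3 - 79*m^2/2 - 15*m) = m^5 + m^4/2 - 21*m^3 - 51*m^2/2 - 71*m/2 - 14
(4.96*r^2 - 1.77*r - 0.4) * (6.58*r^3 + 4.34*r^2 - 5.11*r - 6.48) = 32.6368*r^5 + 9.8798*r^4 - 35.6594*r^3 - 24.8321*r^2 + 13.5136*r + 2.592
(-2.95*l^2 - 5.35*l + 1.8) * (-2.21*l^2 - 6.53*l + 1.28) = 6.5195*l^4 + 31.087*l^3 + 27.1815*l^2 - 18.602*l + 2.304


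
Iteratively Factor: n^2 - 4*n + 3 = (n - 1)*(n - 3)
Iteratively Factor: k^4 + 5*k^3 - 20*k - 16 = (k + 1)*(k^3 + 4*k^2 - 4*k - 16) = (k + 1)*(k + 4)*(k^2 - 4) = (k - 2)*(k + 1)*(k + 4)*(k + 2)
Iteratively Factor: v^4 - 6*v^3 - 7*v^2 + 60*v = (v - 5)*(v^3 - v^2 - 12*v) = v*(v - 5)*(v^2 - v - 12) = v*(v - 5)*(v - 4)*(v + 3)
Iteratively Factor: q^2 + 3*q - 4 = (q - 1)*(q + 4)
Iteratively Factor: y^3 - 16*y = (y - 4)*(y^2 + 4*y) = y*(y - 4)*(y + 4)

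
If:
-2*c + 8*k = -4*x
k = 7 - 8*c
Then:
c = 2*x/33 + 28/33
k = 7/33 - 16*x/33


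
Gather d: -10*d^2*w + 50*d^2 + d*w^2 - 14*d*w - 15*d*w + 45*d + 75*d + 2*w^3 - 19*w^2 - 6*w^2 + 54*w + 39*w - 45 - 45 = d^2*(50 - 10*w) + d*(w^2 - 29*w + 120) + 2*w^3 - 25*w^2 + 93*w - 90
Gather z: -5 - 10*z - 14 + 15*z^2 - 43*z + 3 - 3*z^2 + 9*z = 12*z^2 - 44*z - 16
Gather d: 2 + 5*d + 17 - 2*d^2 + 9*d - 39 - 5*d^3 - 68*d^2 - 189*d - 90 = -5*d^3 - 70*d^2 - 175*d - 110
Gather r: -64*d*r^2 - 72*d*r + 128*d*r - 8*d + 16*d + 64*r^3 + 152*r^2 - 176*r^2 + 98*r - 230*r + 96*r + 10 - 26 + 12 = 8*d + 64*r^3 + r^2*(-64*d - 24) + r*(56*d - 36) - 4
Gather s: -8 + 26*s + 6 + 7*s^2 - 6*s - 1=7*s^2 + 20*s - 3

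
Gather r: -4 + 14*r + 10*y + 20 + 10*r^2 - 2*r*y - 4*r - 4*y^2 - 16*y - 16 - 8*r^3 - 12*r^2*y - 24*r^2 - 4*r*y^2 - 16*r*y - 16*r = -8*r^3 + r^2*(-12*y - 14) + r*(-4*y^2 - 18*y - 6) - 4*y^2 - 6*y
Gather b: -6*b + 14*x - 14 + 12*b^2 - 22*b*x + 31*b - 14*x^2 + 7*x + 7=12*b^2 + b*(25 - 22*x) - 14*x^2 + 21*x - 7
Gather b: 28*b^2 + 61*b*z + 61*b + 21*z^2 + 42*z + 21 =28*b^2 + b*(61*z + 61) + 21*z^2 + 42*z + 21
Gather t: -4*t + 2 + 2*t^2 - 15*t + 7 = 2*t^2 - 19*t + 9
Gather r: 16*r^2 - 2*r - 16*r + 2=16*r^2 - 18*r + 2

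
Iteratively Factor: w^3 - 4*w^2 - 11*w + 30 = (w - 2)*(w^2 - 2*w - 15) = (w - 2)*(w + 3)*(w - 5)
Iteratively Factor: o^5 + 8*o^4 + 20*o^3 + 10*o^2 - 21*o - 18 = (o + 2)*(o^4 + 6*o^3 + 8*o^2 - 6*o - 9) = (o - 1)*(o + 2)*(o^3 + 7*o^2 + 15*o + 9) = (o - 1)*(o + 2)*(o + 3)*(o^2 + 4*o + 3) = (o - 1)*(o + 1)*(o + 2)*(o + 3)*(o + 3)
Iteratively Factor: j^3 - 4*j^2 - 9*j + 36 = (j - 4)*(j^2 - 9) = (j - 4)*(j + 3)*(j - 3)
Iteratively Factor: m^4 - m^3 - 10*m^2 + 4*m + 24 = (m + 2)*(m^3 - 3*m^2 - 4*m + 12) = (m - 2)*(m + 2)*(m^2 - m - 6) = (m - 3)*(m - 2)*(m + 2)*(m + 2)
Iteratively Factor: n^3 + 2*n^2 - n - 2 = (n + 2)*(n^2 - 1) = (n + 1)*(n + 2)*(n - 1)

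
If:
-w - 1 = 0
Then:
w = -1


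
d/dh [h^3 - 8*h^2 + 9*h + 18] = 3*h^2 - 16*h + 9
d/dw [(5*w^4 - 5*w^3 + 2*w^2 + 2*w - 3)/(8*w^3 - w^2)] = (40*w^5 - 10*w^4 - 11*w^3 - 32*w^2 + 74*w - 6)/(w^3*(64*w^2 - 16*w + 1))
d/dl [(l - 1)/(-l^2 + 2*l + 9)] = (-l^2 + 2*l + 2*(l - 1)^2 + 9)/(-l^2 + 2*l + 9)^2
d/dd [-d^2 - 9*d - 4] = -2*d - 9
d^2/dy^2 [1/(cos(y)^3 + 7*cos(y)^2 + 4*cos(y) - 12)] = ((19*cos(y) + 56*cos(2*y) + 9*cos(3*y))*(cos(y)^3 + 7*cos(y)^2 + 4*cos(y) - 12)/4 + 2*(3*cos(y)^2 + 14*cos(y) + 4)^2*sin(y)^2)/(cos(y)^3 + 7*cos(y)^2 + 4*cos(y) - 12)^3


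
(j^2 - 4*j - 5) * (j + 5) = j^3 + j^2 - 25*j - 25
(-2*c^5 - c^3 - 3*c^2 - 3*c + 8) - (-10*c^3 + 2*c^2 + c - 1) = -2*c^5 + 9*c^3 - 5*c^2 - 4*c + 9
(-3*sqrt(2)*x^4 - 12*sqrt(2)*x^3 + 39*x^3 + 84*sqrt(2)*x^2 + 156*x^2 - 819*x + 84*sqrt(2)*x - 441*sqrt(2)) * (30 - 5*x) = 15*sqrt(2)*x^5 - 195*x^4 - 30*sqrt(2)*x^4 - 780*sqrt(2)*x^3 + 390*x^3 + 2100*sqrt(2)*x^2 + 8775*x^2 - 24570*x + 4725*sqrt(2)*x - 13230*sqrt(2)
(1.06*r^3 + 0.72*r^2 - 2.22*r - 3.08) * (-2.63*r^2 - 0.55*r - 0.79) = -2.7878*r^5 - 2.4766*r^4 + 4.6052*r^3 + 8.7526*r^2 + 3.4478*r + 2.4332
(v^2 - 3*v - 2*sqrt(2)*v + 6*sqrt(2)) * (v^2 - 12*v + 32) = v^4 - 15*v^3 - 2*sqrt(2)*v^3 + 30*sqrt(2)*v^2 + 68*v^2 - 136*sqrt(2)*v - 96*v + 192*sqrt(2)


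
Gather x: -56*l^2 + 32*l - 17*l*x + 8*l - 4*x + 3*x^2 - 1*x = -56*l^2 + 40*l + 3*x^2 + x*(-17*l - 5)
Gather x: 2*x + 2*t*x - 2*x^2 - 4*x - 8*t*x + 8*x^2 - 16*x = 6*x^2 + x*(-6*t - 18)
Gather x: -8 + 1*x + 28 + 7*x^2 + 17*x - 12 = 7*x^2 + 18*x + 8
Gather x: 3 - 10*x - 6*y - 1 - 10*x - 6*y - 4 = -20*x - 12*y - 2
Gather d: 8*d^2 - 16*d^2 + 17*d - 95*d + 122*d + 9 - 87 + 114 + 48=-8*d^2 + 44*d + 84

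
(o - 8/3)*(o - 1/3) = o^2 - 3*o + 8/9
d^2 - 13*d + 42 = (d - 7)*(d - 6)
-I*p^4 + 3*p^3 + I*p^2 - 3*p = p*(p + 1)*(p + 3*I)*(-I*p + I)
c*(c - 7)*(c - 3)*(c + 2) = c^4 - 8*c^3 + c^2 + 42*c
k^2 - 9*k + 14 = (k - 7)*(k - 2)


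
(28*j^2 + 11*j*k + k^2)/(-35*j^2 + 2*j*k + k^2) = (-4*j - k)/(5*j - k)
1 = 1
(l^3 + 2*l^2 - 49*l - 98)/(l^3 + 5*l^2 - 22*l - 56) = (l - 7)/(l - 4)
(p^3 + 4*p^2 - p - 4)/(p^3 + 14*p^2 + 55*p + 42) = (p^2 + 3*p - 4)/(p^2 + 13*p + 42)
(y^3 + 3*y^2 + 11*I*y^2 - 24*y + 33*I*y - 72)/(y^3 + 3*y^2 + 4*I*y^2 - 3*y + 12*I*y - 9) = (y + 8*I)/(y + I)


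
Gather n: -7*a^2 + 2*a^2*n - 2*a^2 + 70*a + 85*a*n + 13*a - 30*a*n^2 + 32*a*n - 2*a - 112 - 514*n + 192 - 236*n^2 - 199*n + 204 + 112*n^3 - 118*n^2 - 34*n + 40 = -9*a^2 + 81*a + 112*n^3 + n^2*(-30*a - 354) + n*(2*a^2 + 117*a - 747) + 324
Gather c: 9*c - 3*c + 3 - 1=6*c + 2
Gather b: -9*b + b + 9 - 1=8 - 8*b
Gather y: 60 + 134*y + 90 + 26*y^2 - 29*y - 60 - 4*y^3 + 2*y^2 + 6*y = -4*y^3 + 28*y^2 + 111*y + 90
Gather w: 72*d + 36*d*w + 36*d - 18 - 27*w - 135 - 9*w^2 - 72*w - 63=108*d - 9*w^2 + w*(36*d - 99) - 216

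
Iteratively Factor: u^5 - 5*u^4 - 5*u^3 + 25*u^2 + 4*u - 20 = (u + 1)*(u^4 - 6*u^3 + u^2 + 24*u - 20) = (u - 2)*(u + 1)*(u^3 - 4*u^2 - 7*u + 10) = (u - 2)*(u + 1)*(u + 2)*(u^2 - 6*u + 5) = (u - 5)*(u - 2)*(u + 1)*(u + 2)*(u - 1)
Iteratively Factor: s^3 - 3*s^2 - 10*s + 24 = (s - 4)*(s^2 + s - 6) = (s - 4)*(s - 2)*(s + 3)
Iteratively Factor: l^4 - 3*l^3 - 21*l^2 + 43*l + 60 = (l + 1)*(l^3 - 4*l^2 - 17*l + 60) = (l - 5)*(l + 1)*(l^2 + l - 12) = (l - 5)*(l - 3)*(l + 1)*(l + 4)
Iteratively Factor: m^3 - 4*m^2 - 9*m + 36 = (m + 3)*(m^2 - 7*m + 12) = (m - 4)*(m + 3)*(m - 3)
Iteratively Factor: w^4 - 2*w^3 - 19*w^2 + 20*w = (w)*(w^3 - 2*w^2 - 19*w + 20) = w*(w - 1)*(w^2 - w - 20) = w*(w - 1)*(w + 4)*(w - 5)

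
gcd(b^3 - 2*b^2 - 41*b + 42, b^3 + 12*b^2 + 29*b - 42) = b^2 + 5*b - 6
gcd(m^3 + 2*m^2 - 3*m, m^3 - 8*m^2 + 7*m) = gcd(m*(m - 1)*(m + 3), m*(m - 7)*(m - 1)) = m^2 - m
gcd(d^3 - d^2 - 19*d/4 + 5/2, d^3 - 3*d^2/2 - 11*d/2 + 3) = d^2 + 3*d/2 - 1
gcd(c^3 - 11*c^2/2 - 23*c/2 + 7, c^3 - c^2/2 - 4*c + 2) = c^2 + 3*c/2 - 1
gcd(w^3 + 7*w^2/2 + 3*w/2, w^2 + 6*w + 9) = w + 3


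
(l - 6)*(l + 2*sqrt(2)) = l^2 - 6*l + 2*sqrt(2)*l - 12*sqrt(2)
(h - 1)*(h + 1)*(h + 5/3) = h^3 + 5*h^2/3 - h - 5/3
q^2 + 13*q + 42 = (q + 6)*(q + 7)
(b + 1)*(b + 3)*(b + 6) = b^3 + 10*b^2 + 27*b + 18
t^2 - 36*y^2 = (t - 6*y)*(t + 6*y)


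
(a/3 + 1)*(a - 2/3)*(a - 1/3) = a^3/3 + 2*a^2/3 - 25*a/27 + 2/9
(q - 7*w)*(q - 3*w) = q^2 - 10*q*w + 21*w^2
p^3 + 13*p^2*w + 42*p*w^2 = p*(p + 6*w)*(p + 7*w)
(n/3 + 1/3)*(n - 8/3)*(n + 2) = n^3/3 + n^2/9 - 2*n - 16/9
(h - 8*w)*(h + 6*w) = h^2 - 2*h*w - 48*w^2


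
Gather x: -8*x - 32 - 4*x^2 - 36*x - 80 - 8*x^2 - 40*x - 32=-12*x^2 - 84*x - 144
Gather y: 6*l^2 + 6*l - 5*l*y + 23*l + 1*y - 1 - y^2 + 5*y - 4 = 6*l^2 + 29*l - y^2 + y*(6 - 5*l) - 5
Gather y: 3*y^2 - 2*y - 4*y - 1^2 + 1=3*y^2 - 6*y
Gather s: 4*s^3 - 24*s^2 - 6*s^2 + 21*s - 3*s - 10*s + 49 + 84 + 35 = 4*s^3 - 30*s^2 + 8*s + 168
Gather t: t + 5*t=6*t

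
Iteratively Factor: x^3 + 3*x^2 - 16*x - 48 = (x - 4)*(x^2 + 7*x + 12) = (x - 4)*(x + 4)*(x + 3)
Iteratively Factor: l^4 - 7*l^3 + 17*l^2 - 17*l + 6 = (l - 3)*(l^3 - 4*l^2 + 5*l - 2) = (l - 3)*(l - 1)*(l^2 - 3*l + 2) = (l - 3)*(l - 2)*(l - 1)*(l - 1)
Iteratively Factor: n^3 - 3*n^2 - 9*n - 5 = (n + 1)*(n^2 - 4*n - 5) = (n - 5)*(n + 1)*(n + 1)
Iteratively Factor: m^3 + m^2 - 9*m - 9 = (m - 3)*(m^2 + 4*m + 3) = (m - 3)*(m + 1)*(m + 3)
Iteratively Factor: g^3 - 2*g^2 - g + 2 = (g - 1)*(g^2 - g - 2) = (g - 1)*(g + 1)*(g - 2)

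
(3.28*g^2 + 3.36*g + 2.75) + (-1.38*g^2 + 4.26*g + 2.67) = 1.9*g^2 + 7.62*g + 5.42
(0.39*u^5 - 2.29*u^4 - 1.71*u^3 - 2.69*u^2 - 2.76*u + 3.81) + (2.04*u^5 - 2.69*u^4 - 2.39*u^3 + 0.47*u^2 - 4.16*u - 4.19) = 2.43*u^5 - 4.98*u^4 - 4.1*u^3 - 2.22*u^2 - 6.92*u - 0.38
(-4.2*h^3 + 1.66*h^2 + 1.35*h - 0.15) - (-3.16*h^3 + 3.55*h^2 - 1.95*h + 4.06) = -1.04*h^3 - 1.89*h^2 + 3.3*h - 4.21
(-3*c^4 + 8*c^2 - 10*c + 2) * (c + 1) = -3*c^5 - 3*c^4 + 8*c^3 - 2*c^2 - 8*c + 2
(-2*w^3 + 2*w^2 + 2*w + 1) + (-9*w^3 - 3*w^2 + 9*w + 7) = -11*w^3 - w^2 + 11*w + 8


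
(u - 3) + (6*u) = 7*u - 3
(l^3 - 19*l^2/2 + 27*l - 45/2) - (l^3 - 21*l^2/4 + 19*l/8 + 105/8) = -17*l^2/4 + 197*l/8 - 285/8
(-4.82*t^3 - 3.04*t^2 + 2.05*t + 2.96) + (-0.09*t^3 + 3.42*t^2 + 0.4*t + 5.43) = -4.91*t^3 + 0.38*t^2 + 2.45*t + 8.39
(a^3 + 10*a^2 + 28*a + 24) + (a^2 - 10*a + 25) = a^3 + 11*a^2 + 18*a + 49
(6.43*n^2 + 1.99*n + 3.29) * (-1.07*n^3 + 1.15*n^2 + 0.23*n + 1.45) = -6.8801*n^5 + 5.2652*n^4 + 0.2471*n^3 + 13.5647*n^2 + 3.6422*n + 4.7705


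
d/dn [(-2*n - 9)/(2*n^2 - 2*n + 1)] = 4*(n^2 + 9*n - 5)/(4*n^4 - 8*n^3 + 8*n^2 - 4*n + 1)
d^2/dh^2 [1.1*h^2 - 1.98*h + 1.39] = 2.20000000000000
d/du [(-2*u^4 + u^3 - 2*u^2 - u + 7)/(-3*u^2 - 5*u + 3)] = (12*u^5 + 27*u^4 - 34*u^3 + 16*u^2 + 30*u + 32)/(9*u^4 + 30*u^3 + 7*u^2 - 30*u + 9)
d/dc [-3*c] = -3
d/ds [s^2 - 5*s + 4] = 2*s - 5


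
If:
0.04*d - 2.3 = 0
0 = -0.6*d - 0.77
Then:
No Solution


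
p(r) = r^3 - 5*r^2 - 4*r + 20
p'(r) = 3*r^2 - 10*r - 4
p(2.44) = -5.00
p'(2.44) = -10.54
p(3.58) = -12.52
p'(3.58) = -1.35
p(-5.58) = -287.10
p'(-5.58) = 145.21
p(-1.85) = 3.96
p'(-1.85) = 24.77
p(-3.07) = -43.78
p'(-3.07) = 54.97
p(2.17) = -2.01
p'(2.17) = -11.57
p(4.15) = -11.24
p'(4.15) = 6.17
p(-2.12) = -3.52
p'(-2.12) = 30.68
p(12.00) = 980.00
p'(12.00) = 308.00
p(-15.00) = -4420.00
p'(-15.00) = 821.00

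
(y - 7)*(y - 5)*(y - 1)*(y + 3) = y^4 - 10*y^3 + 8*y^2 + 106*y - 105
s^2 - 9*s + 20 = (s - 5)*(s - 4)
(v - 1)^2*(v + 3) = v^3 + v^2 - 5*v + 3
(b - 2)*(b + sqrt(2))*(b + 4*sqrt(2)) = b^3 - 2*b^2 + 5*sqrt(2)*b^2 - 10*sqrt(2)*b + 8*b - 16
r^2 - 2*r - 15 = (r - 5)*(r + 3)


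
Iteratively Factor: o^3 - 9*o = (o)*(o^2 - 9) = o*(o + 3)*(o - 3)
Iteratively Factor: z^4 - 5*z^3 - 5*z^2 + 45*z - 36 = (z - 3)*(z^3 - 2*z^2 - 11*z + 12) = (z - 3)*(z - 1)*(z^2 - z - 12) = (z - 3)*(z - 1)*(z + 3)*(z - 4)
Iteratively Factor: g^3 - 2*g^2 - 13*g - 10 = (g + 1)*(g^2 - 3*g - 10) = (g + 1)*(g + 2)*(g - 5)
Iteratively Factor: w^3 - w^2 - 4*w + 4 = (w - 1)*(w^2 - 4) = (w - 1)*(w + 2)*(w - 2)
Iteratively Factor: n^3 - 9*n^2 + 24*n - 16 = (n - 1)*(n^2 - 8*n + 16) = (n - 4)*(n - 1)*(n - 4)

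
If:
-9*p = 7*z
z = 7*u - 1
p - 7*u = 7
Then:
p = 7/2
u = -1/2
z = -9/2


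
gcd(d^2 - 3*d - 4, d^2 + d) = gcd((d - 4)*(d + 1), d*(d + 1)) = d + 1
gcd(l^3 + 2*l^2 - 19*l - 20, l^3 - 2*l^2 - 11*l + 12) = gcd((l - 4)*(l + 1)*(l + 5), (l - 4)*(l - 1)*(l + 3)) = l - 4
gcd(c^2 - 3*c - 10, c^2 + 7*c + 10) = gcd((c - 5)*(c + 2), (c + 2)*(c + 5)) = c + 2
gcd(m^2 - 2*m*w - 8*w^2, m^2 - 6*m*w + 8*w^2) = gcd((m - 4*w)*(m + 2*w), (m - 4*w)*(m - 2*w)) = -m + 4*w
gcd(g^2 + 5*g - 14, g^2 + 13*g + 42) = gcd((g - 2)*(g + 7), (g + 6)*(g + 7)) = g + 7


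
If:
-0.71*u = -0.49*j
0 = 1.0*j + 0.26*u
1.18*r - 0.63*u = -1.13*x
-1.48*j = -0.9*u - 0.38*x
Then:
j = 0.00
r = 0.00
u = 0.00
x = 0.00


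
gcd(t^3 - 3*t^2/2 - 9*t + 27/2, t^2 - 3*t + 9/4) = t - 3/2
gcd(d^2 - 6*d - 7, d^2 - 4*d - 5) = d + 1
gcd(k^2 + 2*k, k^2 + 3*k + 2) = k + 2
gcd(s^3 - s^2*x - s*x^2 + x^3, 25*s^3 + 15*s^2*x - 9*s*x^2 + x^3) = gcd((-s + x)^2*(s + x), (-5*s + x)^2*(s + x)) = s + x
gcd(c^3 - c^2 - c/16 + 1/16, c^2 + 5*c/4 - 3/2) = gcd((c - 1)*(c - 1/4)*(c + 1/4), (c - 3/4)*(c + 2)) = 1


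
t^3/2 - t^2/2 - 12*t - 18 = (t/2 + 1)*(t - 6)*(t + 3)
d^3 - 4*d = d*(d - 2)*(d + 2)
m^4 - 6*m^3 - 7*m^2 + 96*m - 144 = (m - 4)*(m - 3)^2*(m + 4)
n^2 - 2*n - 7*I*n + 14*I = (n - 2)*(n - 7*I)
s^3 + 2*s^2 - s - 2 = (s - 1)*(s + 1)*(s + 2)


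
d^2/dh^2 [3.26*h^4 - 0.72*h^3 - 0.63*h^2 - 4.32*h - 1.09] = 39.12*h^2 - 4.32*h - 1.26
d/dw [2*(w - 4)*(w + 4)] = 4*w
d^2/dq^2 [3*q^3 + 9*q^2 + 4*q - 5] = 18*q + 18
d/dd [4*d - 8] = 4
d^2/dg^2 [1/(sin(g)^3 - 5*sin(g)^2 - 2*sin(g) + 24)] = (-9*sin(g)^6 + 55*sin(g)^5 - 84*sin(g)^4 + 106*sin(g)^3 - 346*sin(g)^2 - 132*sin(g) + 248)/(sin(g)^3 - 5*sin(g)^2 - 2*sin(g) + 24)^3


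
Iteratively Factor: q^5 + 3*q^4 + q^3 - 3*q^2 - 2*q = (q + 1)*(q^4 + 2*q^3 - q^2 - 2*q) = (q - 1)*(q + 1)*(q^3 + 3*q^2 + 2*q) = (q - 1)*(q + 1)^2*(q^2 + 2*q) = (q - 1)*(q + 1)^2*(q + 2)*(q)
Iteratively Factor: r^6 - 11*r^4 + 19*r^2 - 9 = (r - 1)*(r^5 + r^4 - 10*r^3 - 10*r^2 + 9*r + 9) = (r - 1)^2*(r^4 + 2*r^3 - 8*r^2 - 18*r - 9) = (r - 1)^2*(r + 1)*(r^3 + r^2 - 9*r - 9) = (r - 1)^2*(r + 1)*(r + 3)*(r^2 - 2*r - 3) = (r - 3)*(r - 1)^2*(r + 1)*(r + 3)*(r + 1)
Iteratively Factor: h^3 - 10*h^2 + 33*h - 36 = (h - 3)*(h^2 - 7*h + 12) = (h - 3)^2*(h - 4)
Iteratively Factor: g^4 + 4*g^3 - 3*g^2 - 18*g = (g + 3)*(g^3 + g^2 - 6*g) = (g - 2)*(g + 3)*(g^2 + 3*g) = g*(g - 2)*(g + 3)*(g + 3)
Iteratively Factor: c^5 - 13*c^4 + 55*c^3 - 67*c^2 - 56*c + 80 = (c - 1)*(c^4 - 12*c^3 + 43*c^2 - 24*c - 80) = (c - 4)*(c - 1)*(c^3 - 8*c^2 + 11*c + 20) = (c - 5)*(c - 4)*(c - 1)*(c^2 - 3*c - 4) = (c - 5)*(c - 4)^2*(c - 1)*(c + 1)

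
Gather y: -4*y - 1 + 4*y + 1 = 0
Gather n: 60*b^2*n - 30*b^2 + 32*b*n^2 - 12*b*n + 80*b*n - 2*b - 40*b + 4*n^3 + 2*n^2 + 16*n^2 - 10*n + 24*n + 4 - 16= -30*b^2 - 42*b + 4*n^3 + n^2*(32*b + 18) + n*(60*b^2 + 68*b + 14) - 12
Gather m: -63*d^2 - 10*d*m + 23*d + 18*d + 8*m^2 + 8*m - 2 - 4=-63*d^2 + 41*d + 8*m^2 + m*(8 - 10*d) - 6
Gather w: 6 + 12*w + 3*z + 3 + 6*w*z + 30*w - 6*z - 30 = w*(6*z + 42) - 3*z - 21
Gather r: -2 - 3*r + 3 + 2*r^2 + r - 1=2*r^2 - 2*r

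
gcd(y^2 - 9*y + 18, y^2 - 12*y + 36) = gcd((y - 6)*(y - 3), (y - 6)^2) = y - 6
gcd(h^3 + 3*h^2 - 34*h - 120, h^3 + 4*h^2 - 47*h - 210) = h + 5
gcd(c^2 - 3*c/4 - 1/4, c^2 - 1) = c - 1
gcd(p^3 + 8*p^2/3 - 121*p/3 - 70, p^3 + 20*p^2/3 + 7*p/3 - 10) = p + 5/3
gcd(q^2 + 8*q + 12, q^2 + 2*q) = q + 2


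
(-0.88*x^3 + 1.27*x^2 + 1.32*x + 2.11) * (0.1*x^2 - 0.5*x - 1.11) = -0.088*x^5 + 0.567*x^4 + 0.4738*x^3 - 1.8587*x^2 - 2.5202*x - 2.3421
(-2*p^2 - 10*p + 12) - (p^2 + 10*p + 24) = -3*p^2 - 20*p - 12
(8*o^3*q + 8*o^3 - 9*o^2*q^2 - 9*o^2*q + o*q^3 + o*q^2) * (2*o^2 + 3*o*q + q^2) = 16*o^5*q + 16*o^5 + 6*o^4*q^2 + 6*o^4*q - 17*o^3*q^3 - 17*o^3*q^2 - 6*o^2*q^4 - 6*o^2*q^3 + o*q^5 + o*q^4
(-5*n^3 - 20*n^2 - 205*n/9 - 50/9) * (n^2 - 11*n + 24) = -5*n^5 + 35*n^4 + 695*n^3/9 - 235*n^2 - 4370*n/9 - 400/3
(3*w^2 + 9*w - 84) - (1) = 3*w^2 + 9*w - 85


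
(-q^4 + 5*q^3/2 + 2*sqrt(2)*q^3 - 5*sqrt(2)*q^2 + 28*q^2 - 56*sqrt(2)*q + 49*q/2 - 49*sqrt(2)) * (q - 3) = -q^5 + 2*sqrt(2)*q^4 + 11*q^4/2 - 11*sqrt(2)*q^3 + 41*q^3/2 - 119*q^2/2 - 41*sqrt(2)*q^2 - 147*q/2 + 119*sqrt(2)*q + 147*sqrt(2)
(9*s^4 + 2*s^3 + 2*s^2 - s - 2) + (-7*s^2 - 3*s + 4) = 9*s^4 + 2*s^3 - 5*s^2 - 4*s + 2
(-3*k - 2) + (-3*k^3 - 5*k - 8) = -3*k^3 - 8*k - 10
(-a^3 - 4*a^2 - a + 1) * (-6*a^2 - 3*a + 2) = 6*a^5 + 27*a^4 + 16*a^3 - 11*a^2 - 5*a + 2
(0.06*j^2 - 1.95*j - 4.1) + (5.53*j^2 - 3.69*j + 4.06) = 5.59*j^2 - 5.64*j - 0.04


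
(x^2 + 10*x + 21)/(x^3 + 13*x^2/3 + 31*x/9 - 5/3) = 9*(x + 7)/(9*x^2 + 12*x - 5)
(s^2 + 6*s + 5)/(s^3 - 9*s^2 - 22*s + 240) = (s + 1)/(s^2 - 14*s + 48)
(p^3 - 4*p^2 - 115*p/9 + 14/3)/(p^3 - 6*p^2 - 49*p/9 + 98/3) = (3*p - 1)/(3*p - 7)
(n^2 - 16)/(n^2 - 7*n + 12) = (n + 4)/(n - 3)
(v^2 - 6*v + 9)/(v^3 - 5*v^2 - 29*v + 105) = (v - 3)/(v^2 - 2*v - 35)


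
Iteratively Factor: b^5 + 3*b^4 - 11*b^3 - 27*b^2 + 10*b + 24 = (b - 3)*(b^4 + 6*b^3 + 7*b^2 - 6*b - 8) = (b - 3)*(b + 4)*(b^3 + 2*b^2 - b - 2) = (b - 3)*(b + 2)*(b + 4)*(b^2 - 1) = (b - 3)*(b + 1)*(b + 2)*(b + 4)*(b - 1)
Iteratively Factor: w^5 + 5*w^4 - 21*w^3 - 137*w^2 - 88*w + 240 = (w + 4)*(w^4 + w^3 - 25*w^2 - 37*w + 60) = (w + 4)^2*(w^3 - 3*w^2 - 13*w + 15) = (w - 5)*(w + 4)^2*(w^2 + 2*w - 3) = (w - 5)*(w - 1)*(w + 4)^2*(w + 3)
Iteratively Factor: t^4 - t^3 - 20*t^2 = (t)*(t^3 - t^2 - 20*t) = t*(t - 5)*(t^2 + 4*t) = t*(t - 5)*(t + 4)*(t)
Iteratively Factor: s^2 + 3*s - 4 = (s + 4)*(s - 1)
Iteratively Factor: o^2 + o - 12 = (o - 3)*(o + 4)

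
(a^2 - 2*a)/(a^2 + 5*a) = (a - 2)/(a + 5)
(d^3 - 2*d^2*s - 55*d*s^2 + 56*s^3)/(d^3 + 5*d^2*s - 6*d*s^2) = (d^2 - d*s - 56*s^2)/(d*(d + 6*s))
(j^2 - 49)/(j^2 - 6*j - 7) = (j + 7)/(j + 1)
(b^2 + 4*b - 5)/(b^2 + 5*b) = (b - 1)/b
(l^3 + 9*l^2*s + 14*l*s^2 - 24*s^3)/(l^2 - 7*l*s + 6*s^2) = (-l^2 - 10*l*s - 24*s^2)/(-l + 6*s)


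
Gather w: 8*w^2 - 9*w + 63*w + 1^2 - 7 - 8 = 8*w^2 + 54*w - 14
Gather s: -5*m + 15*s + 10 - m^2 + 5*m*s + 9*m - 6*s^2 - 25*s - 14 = -m^2 + 4*m - 6*s^2 + s*(5*m - 10) - 4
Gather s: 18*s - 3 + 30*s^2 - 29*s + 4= 30*s^2 - 11*s + 1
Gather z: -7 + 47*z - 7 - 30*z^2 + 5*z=-30*z^2 + 52*z - 14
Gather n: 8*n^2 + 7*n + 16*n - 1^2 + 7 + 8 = 8*n^2 + 23*n + 14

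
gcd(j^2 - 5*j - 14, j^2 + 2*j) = j + 2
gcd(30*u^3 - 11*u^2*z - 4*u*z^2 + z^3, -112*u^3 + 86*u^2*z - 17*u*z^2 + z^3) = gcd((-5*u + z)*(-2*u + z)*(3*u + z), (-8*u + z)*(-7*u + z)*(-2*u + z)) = -2*u + z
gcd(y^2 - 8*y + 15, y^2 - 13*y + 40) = y - 5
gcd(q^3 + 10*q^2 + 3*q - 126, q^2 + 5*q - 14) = q + 7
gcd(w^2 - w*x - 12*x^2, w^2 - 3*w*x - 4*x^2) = -w + 4*x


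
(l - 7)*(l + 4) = l^2 - 3*l - 28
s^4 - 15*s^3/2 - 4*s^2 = s^2*(s - 8)*(s + 1/2)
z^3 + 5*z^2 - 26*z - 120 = (z - 5)*(z + 4)*(z + 6)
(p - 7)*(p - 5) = p^2 - 12*p + 35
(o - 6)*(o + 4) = o^2 - 2*o - 24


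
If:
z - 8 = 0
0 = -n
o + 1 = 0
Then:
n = 0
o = -1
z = 8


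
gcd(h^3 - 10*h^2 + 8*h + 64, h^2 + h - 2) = h + 2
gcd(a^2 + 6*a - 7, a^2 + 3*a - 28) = a + 7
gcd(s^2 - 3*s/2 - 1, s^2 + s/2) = s + 1/2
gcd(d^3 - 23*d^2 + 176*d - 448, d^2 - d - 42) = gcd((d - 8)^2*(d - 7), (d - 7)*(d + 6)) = d - 7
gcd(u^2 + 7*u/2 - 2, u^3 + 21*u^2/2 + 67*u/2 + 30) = u + 4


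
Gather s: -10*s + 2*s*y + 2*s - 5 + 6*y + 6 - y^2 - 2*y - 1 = s*(2*y - 8) - y^2 + 4*y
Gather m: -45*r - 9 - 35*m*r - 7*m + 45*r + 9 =m*(-35*r - 7)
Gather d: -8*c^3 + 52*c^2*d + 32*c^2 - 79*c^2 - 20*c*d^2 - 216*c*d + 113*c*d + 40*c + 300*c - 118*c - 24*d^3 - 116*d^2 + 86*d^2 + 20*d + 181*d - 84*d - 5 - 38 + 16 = -8*c^3 - 47*c^2 + 222*c - 24*d^3 + d^2*(-20*c - 30) + d*(52*c^2 - 103*c + 117) - 27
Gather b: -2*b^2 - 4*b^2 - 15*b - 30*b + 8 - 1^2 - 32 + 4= -6*b^2 - 45*b - 21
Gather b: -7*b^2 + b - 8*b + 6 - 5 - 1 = -7*b^2 - 7*b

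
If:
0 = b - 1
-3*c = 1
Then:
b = 1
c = -1/3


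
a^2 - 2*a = a*(a - 2)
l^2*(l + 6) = l^3 + 6*l^2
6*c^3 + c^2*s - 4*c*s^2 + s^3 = (-3*c + s)*(-2*c + s)*(c + s)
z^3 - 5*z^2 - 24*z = z*(z - 8)*(z + 3)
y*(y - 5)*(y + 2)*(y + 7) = y^4 + 4*y^3 - 31*y^2 - 70*y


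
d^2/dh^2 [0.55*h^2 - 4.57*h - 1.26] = 1.10000000000000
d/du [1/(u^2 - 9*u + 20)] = (9 - 2*u)/(u^2 - 9*u + 20)^2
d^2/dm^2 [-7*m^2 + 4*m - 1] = -14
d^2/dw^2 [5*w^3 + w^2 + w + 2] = 30*w + 2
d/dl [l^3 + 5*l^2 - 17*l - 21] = 3*l^2 + 10*l - 17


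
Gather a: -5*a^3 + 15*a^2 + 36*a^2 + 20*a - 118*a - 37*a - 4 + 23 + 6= -5*a^3 + 51*a^2 - 135*a + 25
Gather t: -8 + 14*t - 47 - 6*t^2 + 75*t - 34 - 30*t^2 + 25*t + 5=-36*t^2 + 114*t - 84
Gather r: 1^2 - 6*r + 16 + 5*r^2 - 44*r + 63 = 5*r^2 - 50*r + 80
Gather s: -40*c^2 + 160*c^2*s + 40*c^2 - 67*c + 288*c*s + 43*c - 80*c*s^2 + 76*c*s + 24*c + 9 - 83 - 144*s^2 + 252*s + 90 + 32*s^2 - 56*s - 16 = s^2*(-80*c - 112) + s*(160*c^2 + 364*c + 196)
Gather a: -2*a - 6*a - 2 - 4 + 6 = -8*a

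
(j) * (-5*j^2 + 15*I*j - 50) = -5*j^3 + 15*I*j^2 - 50*j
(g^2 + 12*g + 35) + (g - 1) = g^2 + 13*g + 34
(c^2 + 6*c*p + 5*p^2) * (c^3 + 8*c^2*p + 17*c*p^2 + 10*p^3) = c^5 + 14*c^4*p + 70*c^3*p^2 + 152*c^2*p^3 + 145*c*p^4 + 50*p^5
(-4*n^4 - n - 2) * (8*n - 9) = -32*n^5 + 36*n^4 - 8*n^2 - 7*n + 18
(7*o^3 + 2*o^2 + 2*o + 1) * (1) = 7*o^3 + 2*o^2 + 2*o + 1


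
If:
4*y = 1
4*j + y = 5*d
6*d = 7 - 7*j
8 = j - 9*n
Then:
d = 119/236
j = 67/118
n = -877/1062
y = 1/4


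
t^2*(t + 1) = t^3 + t^2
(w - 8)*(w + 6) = w^2 - 2*w - 48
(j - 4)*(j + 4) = j^2 - 16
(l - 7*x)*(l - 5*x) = l^2 - 12*l*x + 35*x^2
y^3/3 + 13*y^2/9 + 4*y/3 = y*(y/3 + 1)*(y + 4/3)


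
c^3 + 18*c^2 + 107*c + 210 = (c + 5)*(c + 6)*(c + 7)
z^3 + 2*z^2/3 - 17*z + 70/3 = (z - 7/3)*(z - 2)*(z + 5)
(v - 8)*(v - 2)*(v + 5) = v^3 - 5*v^2 - 34*v + 80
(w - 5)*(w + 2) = w^2 - 3*w - 10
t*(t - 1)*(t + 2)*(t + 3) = t^4 + 4*t^3 + t^2 - 6*t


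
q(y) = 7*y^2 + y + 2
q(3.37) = 84.87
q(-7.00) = 338.00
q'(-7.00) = -97.00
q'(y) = 14*y + 1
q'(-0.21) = -1.94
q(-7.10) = 347.77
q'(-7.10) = -98.40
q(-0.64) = 4.23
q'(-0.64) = -7.96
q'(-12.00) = -167.00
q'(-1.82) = -24.48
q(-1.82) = 23.37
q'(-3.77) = -51.78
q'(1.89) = 27.46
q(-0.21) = 2.10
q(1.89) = 28.89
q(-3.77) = 97.72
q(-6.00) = 248.00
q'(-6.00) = -83.00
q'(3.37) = 48.18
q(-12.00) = 998.00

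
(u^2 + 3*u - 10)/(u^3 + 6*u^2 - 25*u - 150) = (u - 2)/(u^2 + u - 30)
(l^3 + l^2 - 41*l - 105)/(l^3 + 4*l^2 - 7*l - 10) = (l^2 - 4*l - 21)/(l^2 - l - 2)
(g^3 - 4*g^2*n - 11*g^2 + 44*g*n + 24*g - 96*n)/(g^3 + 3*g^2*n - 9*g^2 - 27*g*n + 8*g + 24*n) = (g^2 - 4*g*n - 3*g + 12*n)/(g^2 + 3*g*n - g - 3*n)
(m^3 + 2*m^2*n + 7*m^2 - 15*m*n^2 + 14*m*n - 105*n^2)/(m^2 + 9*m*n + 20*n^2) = (m^2 - 3*m*n + 7*m - 21*n)/(m + 4*n)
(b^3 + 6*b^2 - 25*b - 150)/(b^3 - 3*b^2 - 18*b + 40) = (b^2 + 11*b + 30)/(b^2 + 2*b - 8)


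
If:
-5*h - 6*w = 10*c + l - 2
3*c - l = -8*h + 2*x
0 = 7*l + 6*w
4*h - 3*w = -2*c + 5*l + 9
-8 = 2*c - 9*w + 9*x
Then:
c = -584/145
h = 342/145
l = -442/87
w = 1547/261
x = 89/15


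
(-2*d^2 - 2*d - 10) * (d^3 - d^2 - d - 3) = -2*d^5 - 6*d^3 + 18*d^2 + 16*d + 30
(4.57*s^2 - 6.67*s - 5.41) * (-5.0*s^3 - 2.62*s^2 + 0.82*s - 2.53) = -22.85*s^5 + 21.3766*s^4 + 48.2728*s^3 - 2.8573*s^2 + 12.4389*s + 13.6873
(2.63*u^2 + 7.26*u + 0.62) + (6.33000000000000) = 2.63*u^2 + 7.26*u + 6.95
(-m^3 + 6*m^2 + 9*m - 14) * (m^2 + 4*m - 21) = -m^5 + 2*m^4 + 54*m^3 - 104*m^2 - 245*m + 294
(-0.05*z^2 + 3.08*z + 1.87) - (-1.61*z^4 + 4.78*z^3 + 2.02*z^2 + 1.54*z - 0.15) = 1.61*z^4 - 4.78*z^3 - 2.07*z^2 + 1.54*z + 2.02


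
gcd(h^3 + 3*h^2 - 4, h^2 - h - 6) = h + 2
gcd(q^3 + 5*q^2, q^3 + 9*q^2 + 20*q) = q^2 + 5*q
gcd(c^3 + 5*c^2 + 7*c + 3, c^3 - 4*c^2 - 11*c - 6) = c^2 + 2*c + 1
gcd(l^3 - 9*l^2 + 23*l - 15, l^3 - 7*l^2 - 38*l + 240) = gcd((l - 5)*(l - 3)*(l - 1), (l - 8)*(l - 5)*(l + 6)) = l - 5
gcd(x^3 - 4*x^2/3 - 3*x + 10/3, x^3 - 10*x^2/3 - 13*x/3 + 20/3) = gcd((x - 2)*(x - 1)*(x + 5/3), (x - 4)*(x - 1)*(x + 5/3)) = x^2 + 2*x/3 - 5/3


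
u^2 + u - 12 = (u - 3)*(u + 4)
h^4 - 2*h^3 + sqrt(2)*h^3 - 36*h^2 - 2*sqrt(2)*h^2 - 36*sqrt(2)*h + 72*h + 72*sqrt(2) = (h - 6)*(h - 2)*(h + 6)*(h + sqrt(2))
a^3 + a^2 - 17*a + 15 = (a - 3)*(a - 1)*(a + 5)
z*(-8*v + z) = -8*v*z + z^2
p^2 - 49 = (p - 7)*(p + 7)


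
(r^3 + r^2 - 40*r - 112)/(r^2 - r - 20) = (r^2 - 3*r - 28)/(r - 5)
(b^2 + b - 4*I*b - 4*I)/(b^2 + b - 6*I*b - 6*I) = (b - 4*I)/(b - 6*I)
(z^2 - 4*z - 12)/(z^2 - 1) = (z^2 - 4*z - 12)/(z^2 - 1)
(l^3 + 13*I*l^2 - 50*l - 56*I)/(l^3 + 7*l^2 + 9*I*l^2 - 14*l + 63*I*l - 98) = (l + 4*I)/(l + 7)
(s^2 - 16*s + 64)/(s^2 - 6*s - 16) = (s - 8)/(s + 2)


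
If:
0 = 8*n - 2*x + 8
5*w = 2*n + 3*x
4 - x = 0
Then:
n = 0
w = 12/5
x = 4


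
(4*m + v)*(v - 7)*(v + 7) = 4*m*v^2 - 196*m + v^3 - 49*v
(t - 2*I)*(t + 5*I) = t^2 + 3*I*t + 10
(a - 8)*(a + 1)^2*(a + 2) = a^4 - 4*a^3 - 27*a^2 - 38*a - 16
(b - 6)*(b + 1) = b^2 - 5*b - 6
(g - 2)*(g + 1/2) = g^2 - 3*g/2 - 1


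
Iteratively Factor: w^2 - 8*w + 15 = (w - 3)*(w - 5)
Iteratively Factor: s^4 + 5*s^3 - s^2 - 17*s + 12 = (s + 4)*(s^3 + s^2 - 5*s + 3) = (s - 1)*(s + 4)*(s^2 + 2*s - 3) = (s - 1)*(s + 3)*(s + 4)*(s - 1)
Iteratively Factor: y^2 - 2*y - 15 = (y + 3)*(y - 5)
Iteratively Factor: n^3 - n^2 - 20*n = (n + 4)*(n^2 - 5*n) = n*(n + 4)*(n - 5)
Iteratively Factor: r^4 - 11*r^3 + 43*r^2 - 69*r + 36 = (r - 4)*(r^3 - 7*r^2 + 15*r - 9) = (r - 4)*(r - 1)*(r^2 - 6*r + 9) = (r - 4)*(r - 3)*(r - 1)*(r - 3)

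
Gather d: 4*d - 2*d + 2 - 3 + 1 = 2*d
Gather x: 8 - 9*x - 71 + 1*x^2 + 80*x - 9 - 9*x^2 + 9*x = -8*x^2 + 80*x - 72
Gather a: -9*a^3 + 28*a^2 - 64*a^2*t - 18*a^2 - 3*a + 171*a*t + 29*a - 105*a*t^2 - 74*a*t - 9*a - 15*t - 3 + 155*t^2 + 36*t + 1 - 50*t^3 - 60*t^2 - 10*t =-9*a^3 + a^2*(10 - 64*t) + a*(-105*t^2 + 97*t + 17) - 50*t^3 + 95*t^2 + 11*t - 2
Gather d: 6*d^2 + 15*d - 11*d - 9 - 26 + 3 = 6*d^2 + 4*d - 32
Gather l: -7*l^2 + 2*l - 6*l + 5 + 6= -7*l^2 - 4*l + 11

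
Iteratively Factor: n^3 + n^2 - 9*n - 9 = (n - 3)*(n^2 + 4*n + 3) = (n - 3)*(n + 1)*(n + 3)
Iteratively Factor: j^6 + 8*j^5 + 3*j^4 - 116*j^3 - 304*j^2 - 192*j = (j + 4)*(j^5 + 4*j^4 - 13*j^3 - 64*j^2 - 48*j) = (j - 4)*(j + 4)*(j^4 + 8*j^3 + 19*j^2 + 12*j) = (j - 4)*(j + 1)*(j + 4)*(j^3 + 7*j^2 + 12*j) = (j - 4)*(j + 1)*(j + 3)*(j + 4)*(j^2 + 4*j) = j*(j - 4)*(j + 1)*(j + 3)*(j + 4)*(j + 4)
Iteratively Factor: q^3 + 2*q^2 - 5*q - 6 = (q + 1)*(q^2 + q - 6) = (q + 1)*(q + 3)*(q - 2)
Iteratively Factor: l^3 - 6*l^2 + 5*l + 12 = (l + 1)*(l^2 - 7*l + 12) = (l - 4)*(l + 1)*(l - 3)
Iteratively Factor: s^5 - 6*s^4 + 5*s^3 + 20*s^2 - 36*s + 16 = (s - 4)*(s^4 - 2*s^3 - 3*s^2 + 8*s - 4) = (s - 4)*(s - 1)*(s^3 - s^2 - 4*s + 4) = (s - 4)*(s - 2)*(s - 1)*(s^2 + s - 2) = (s - 4)*(s - 2)*(s - 1)^2*(s + 2)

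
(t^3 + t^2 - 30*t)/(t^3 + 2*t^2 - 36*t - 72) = t*(t - 5)/(t^2 - 4*t - 12)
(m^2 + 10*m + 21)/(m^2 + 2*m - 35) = (m + 3)/(m - 5)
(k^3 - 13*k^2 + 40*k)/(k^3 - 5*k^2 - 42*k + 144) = k*(k - 5)/(k^2 + 3*k - 18)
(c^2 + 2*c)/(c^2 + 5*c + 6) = c/(c + 3)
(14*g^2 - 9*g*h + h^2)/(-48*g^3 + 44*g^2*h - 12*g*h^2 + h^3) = (-7*g + h)/(24*g^2 - 10*g*h + h^2)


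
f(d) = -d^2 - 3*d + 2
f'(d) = -2*d - 3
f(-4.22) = -3.15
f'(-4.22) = 5.44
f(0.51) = 0.21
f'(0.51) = -4.02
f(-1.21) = 4.17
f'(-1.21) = -0.58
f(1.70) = -5.99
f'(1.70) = -6.40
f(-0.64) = 3.51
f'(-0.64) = -1.72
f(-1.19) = 4.15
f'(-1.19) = -0.62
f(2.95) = -15.55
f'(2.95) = -8.90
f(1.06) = -2.30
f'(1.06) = -5.12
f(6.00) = -52.00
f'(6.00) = -15.00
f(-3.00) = 2.00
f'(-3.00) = 3.00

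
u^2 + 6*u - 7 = (u - 1)*(u + 7)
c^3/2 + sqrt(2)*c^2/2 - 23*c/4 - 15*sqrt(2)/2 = (c/2 + sqrt(2))*(c - 5*sqrt(2)/2)*(c + 3*sqrt(2)/2)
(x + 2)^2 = x^2 + 4*x + 4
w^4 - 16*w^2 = w^2*(w - 4)*(w + 4)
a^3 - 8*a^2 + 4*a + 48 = (a - 6)*(a - 4)*(a + 2)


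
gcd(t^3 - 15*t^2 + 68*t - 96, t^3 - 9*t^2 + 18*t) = t - 3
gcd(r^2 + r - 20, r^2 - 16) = r - 4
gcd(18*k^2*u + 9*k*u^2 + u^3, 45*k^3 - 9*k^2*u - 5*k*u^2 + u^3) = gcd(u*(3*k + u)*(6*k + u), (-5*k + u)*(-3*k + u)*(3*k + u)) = 3*k + u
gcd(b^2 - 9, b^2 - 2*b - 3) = b - 3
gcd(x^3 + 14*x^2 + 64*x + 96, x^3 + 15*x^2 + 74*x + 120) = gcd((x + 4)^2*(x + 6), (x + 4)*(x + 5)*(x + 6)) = x^2 + 10*x + 24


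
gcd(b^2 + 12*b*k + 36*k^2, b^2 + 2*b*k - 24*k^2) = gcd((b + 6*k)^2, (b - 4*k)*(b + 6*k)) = b + 6*k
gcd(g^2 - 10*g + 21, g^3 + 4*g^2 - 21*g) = g - 3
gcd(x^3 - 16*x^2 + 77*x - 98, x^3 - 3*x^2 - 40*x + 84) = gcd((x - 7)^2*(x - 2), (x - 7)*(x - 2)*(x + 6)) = x^2 - 9*x + 14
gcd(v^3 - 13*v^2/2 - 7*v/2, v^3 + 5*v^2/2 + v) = v^2 + v/2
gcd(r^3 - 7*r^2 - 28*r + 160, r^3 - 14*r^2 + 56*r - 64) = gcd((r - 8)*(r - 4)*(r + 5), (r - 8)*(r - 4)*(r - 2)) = r^2 - 12*r + 32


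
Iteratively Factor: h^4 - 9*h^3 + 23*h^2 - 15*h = (h)*(h^3 - 9*h^2 + 23*h - 15) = h*(h - 1)*(h^2 - 8*h + 15) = h*(h - 3)*(h - 1)*(h - 5)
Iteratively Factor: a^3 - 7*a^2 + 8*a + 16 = (a + 1)*(a^2 - 8*a + 16) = (a - 4)*(a + 1)*(a - 4)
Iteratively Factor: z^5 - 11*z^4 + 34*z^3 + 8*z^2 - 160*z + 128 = (z - 1)*(z^4 - 10*z^3 + 24*z^2 + 32*z - 128) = (z - 1)*(z + 2)*(z^3 - 12*z^2 + 48*z - 64) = (z - 4)*(z - 1)*(z + 2)*(z^2 - 8*z + 16) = (z - 4)^2*(z - 1)*(z + 2)*(z - 4)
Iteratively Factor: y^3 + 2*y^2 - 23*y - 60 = (y + 4)*(y^2 - 2*y - 15) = (y + 3)*(y + 4)*(y - 5)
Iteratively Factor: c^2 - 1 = (c + 1)*(c - 1)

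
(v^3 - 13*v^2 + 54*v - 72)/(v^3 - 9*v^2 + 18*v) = (v - 4)/v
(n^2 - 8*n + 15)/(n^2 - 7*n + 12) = (n - 5)/(n - 4)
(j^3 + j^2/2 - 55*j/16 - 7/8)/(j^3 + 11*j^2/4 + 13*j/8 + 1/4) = (4*j - 7)/(2*(2*j + 1))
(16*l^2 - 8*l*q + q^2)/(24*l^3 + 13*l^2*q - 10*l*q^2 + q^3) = (16*l^2 - 8*l*q + q^2)/(24*l^3 + 13*l^2*q - 10*l*q^2 + q^3)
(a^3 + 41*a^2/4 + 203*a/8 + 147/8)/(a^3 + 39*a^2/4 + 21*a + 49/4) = (a + 3/2)/(a + 1)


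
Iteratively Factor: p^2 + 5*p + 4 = (p + 4)*(p + 1)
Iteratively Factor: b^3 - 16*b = (b)*(b^2 - 16) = b*(b - 4)*(b + 4)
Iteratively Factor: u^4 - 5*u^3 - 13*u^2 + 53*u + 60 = (u - 5)*(u^3 - 13*u - 12) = (u - 5)*(u + 3)*(u^2 - 3*u - 4) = (u - 5)*(u + 1)*(u + 3)*(u - 4)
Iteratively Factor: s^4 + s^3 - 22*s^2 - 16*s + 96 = (s + 3)*(s^3 - 2*s^2 - 16*s + 32) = (s - 4)*(s + 3)*(s^2 + 2*s - 8) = (s - 4)*(s - 2)*(s + 3)*(s + 4)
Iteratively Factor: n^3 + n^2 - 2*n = (n)*(n^2 + n - 2) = n*(n + 2)*(n - 1)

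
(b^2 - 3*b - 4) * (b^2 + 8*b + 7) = b^4 + 5*b^3 - 21*b^2 - 53*b - 28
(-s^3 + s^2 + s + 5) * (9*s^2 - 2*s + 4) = -9*s^5 + 11*s^4 + 3*s^3 + 47*s^2 - 6*s + 20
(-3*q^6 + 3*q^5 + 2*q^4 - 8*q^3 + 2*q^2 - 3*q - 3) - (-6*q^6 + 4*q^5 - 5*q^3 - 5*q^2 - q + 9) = 3*q^6 - q^5 + 2*q^4 - 3*q^3 + 7*q^2 - 2*q - 12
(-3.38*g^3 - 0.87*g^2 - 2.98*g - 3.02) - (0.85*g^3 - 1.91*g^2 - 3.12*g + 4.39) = -4.23*g^3 + 1.04*g^2 + 0.14*g - 7.41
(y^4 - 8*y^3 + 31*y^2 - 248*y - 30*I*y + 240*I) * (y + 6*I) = y^5 - 8*y^4 + 6*I*y^4 + 31*y^3 - 48*I*y^3 - 248*y^2 + 156*I*y^2 + 180*y - 1248*I*y - 1440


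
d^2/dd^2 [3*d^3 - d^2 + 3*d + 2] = 18*d - 2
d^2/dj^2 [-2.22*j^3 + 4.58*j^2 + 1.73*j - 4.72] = 9.16 - 13.32*j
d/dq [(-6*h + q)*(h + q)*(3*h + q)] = -21*h^2 - 4*h*q + 3*q^2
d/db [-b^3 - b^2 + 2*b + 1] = -3*b^2 - 2*b + 2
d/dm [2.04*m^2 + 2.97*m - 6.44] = 4.08*m + 2.97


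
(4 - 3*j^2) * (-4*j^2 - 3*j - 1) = 12*j^4 + 9*j^3 - 13*j^2 - 12*j - 4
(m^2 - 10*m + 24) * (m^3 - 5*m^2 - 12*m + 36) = m^5 - 15*m^4 + 62*m^3 + 36*m^2 - 648*m + 864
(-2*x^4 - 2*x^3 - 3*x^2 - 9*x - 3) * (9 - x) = 2*x^5 - 16*x^4 - 15*x^3 - 18*x^2 - 78*x - 27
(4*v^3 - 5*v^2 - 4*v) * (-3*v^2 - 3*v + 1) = -12*v^5 + 3*v^4 + 31*v^3 + 7*v^2 - 4*v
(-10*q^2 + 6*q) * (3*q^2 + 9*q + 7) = -30*q^4 - 72*q^3 - 16*q^2 + 42*q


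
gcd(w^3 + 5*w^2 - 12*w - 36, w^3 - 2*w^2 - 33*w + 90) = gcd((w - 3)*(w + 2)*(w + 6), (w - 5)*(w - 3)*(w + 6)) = w^2 + 3*w - 18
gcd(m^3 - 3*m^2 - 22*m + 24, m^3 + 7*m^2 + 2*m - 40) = m + 4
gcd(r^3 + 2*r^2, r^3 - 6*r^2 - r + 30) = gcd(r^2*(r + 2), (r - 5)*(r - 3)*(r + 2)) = r + 2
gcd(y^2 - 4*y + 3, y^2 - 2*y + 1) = y - 1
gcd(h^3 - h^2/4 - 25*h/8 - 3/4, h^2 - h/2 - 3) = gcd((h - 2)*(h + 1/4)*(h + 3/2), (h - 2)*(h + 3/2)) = h^2 - h/2 - 3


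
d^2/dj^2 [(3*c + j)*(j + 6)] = 2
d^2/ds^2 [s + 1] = 0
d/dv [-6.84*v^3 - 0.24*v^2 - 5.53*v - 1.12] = -20.52*v^2 - 0.48*v - 5.53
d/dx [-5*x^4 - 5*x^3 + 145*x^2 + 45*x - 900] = -20*x^3 - 15*x^2 + 290*x + 45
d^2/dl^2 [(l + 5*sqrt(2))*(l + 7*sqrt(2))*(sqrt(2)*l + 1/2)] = 6*sqrt(2)*l + 49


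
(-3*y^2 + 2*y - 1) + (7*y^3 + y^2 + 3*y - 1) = 7*y^3 - 2*y^2 + 5*y - 2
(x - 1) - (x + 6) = -7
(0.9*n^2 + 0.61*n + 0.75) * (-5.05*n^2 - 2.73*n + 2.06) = -4.545*n^4 - 5.5375*n^3 - 3.5988*n^2 - 0.7909*n + 1.545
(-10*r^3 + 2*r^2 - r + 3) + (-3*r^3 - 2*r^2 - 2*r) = -13*r^3 - 3*r + 3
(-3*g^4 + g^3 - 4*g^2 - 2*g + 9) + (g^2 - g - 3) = -3*g^4 + g^3 - 3*g^2 - 3*g + 6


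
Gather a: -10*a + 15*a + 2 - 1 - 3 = 5*a - 2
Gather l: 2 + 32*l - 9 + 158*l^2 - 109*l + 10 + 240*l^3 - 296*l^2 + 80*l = 240*l^3 - 138*l^2 + 3*l + 3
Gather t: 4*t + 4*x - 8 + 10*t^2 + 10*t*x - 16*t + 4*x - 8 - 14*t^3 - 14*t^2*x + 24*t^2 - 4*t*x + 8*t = -14*t^3 + t^2*(34 - 14*x) + t*(6*x - 4) + 8*x - 16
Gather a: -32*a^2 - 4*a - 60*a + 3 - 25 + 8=-32*a^2 - 64*a - 14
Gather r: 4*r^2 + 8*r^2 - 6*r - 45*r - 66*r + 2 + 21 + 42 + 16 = 12*r^2 - 117*r + 81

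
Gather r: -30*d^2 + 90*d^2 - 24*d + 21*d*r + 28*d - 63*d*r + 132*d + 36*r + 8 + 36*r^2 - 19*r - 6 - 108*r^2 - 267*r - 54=60*d^2 + 136*d - 72*r^2 + r*(-42*d - 250) - 52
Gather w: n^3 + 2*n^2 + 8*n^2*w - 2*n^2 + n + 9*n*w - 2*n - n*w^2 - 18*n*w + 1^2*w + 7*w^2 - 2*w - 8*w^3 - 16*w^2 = n^3 - n - 8*w^3 + w^2*(-n - 9) + w*(8*n^2 - 9*n - 1)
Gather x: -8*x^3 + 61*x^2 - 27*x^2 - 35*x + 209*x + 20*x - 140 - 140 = -8*x^3 + 34*x^2 + 194*x - 280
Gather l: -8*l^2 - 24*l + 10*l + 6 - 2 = -8*l^2 - 14*l + 4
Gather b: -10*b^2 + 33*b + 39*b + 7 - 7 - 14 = -10*b^2 + 72*b - 14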